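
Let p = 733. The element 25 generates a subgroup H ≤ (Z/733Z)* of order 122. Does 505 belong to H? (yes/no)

505 ∈ ⟨25⟩ iff 505^122 ≡ 1 (mod 733), since |⟨25⟩| = 122.
505^122 mod 733 = 307.
Since 307 ≠ 1, 505 does not lie in the subgroup.

no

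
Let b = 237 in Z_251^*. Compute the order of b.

125

The order of 237 must divide p − 1 = 250 = 2 · 5^3.
Divisors: 1, 2, 5, 10, 25, 50, 125, 250.
Check each in increasing order: 237^1 ≡ 237;  237^2 ≡ 196;  237^5 ≡ 69;  237^10 ≡ 243;  237^25 ≡ 149;  237^50 ≡ 113;  237^125 ≡ 1.
Smallest exponent giving 1 is 125.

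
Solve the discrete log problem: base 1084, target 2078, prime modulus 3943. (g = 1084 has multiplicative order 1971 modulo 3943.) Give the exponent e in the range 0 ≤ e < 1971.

532

Baby-step giant-step with m = ceil(sqrt(1971)) = 45.
Baby table (1084^j mod 3943 for j=0..44):
  0:1  1:1084  2:42  3:2155  4:1764  5:3764  6:3114  7:368
  8:669  9:3627  10:497  11:2500  12:1159  13:2482  14:1362  15:1726
  16:2002  17:1518  18:1281  19:668  20:2543  21:455  22:345  23:3338
  24:2661  25:2191  26:1358  27:1333  28:1834  29:784  30:2111  31:1384
  32:1916  33:2926  34:1612  35:659  36:673  37:77  38:665  39:3234
  40:329  41:1766  42:1989  43:3198  44:735
Giant step factor: 1084^(-45) ≡ 326 (mod 3943).
Scan 2078·326^i mod 3943 for i = 0, 1, …:
  i=0: 2078   i=1: 3175   i=2: 1984   i=3: 132
  i=4: 3602   i=5: 3181   i=6: 3940   i=7: 2965
  i=8: 555   i=9: 3495   i=10: 3786   i=11: 77
Match at i=11, j=37: e = 11·45 + 37 = 532.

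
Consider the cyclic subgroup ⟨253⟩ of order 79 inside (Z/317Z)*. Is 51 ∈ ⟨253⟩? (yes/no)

yes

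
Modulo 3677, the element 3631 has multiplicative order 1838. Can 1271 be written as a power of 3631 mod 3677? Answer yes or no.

no

1271 ∈ ⟨3631⟩ iff 1271^1838 ≡ 1 (mod 3677), since |⟨3631⟩| = 1838.
1271^1838 mod 3677 = 3676.
Since 3676 ≠ 1, 1271 does not lie in the subgroup.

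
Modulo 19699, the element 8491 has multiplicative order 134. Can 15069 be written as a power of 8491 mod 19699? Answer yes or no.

15069 ∈ ⟨8491⟩ iff 15069^134 ≡ 1 (mod 19699), since |⟨8491⟩| = 134.
15069^134 mod 19699 = 11620.
Since 11620 ≠ 1, 15069 does not lie in the subgroup.

no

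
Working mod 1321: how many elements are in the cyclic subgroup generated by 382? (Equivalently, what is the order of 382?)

The order of 382 must divide p − 1 = 1320 = 2^3 · 3 · 5 · 11.
Divisors: 1, 2, 3, 4, 5, 6, 8, 10, 11, 12, 15, 20, 22, 24, 30, 33, 40, 44, 55, 60, 66, 88, 110, 120, 132, 165, 220, 264, 330, 440, 660, 1320.
Check each in increasing order: 382^1 ≡ 382;  382^2 ≡ 614;  382^3 ≡ 731;  382^4 ≡ 511;  382^5 ≡ 1015;  382^6 ≡ 677;  382^8 ≡ 884;  382^10 ≡ 1166;  382^11 ≡ 235;  382^12 ≡ 1263;  382^15 ≡ 1195;  382^20 ≡ 247;  382^22 ≡ 1064;  382^24 ≡ 722;  382^30 ≡ 24;  382^33 ≡ 371;  382^40 ≡ 243;  382^44 ≡ 1320;  382^55 ≡ 1086;  382^60 ≡ 576;  382^66 ≡ 257;  382^88 ≡ 1.
Smallest exponent giving 1 is 88.

88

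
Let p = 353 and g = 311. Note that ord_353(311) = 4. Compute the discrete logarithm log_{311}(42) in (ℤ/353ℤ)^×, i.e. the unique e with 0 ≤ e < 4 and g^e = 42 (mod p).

3

Successive powers of 311 modulo 353:
  311^0=1  311^1=311  311^2=352  311^3=42
So 311^3 ≡ 42 (mod 353), giving e = 3.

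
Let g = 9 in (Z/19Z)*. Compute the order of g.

9

The order of 9 must divide p − 1 = 18 = 2 · 3^2.
Divisors: 1, 2, 3, 6, 9, 18.
Check each in increasing order: 9^1 ≡ 9;  9^2 ≡ 5;  9^3 ≡ 7;  9^6 ≡ 11;  9^9 ≡ 1.
Smallest exponent giving 1 is 9.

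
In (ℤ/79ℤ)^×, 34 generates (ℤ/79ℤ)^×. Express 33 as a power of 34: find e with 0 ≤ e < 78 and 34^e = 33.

9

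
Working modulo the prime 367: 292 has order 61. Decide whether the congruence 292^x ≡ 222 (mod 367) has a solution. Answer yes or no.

222 ∈ ⟨292⟩ iff 222^61 ≡ 1 (mod 367), since |⟨292⟩| = 61.
222^61 mod 367 = 366.
Since 366 ≠ 1, 222 does not lie in the subgroup.

no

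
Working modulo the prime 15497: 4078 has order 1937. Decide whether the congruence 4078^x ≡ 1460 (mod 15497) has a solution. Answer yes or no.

1460 ∈ ⟨4078⟩ iff 1460^1937 ≡ 1 (mod 15497), since |⟨4078⟩| = 1937.
1460^1937 mod 15497 = 1.
Since 1 = 1, 1460 lies in the subgroup.

yes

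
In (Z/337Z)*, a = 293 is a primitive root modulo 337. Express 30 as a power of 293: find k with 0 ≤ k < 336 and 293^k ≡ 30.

105

Baby-step giant-step with m = ceil(sqrt(336)) = 19.
Baby table (293^j mod 337 for j=0..18):
  0:1  1:293  2:251  3:77  4:319  5:118  6:200  7:299
  8:324  9:235  10:107  11:10  12:234  13:151  14:96  15:157
  16:169  17:315  18:294
Giant step factor: 293^(-19) ≡ 267 (mod 337).
Scan 30·267^i mod 337 for i = 0, 1, …:
  i=0: 30   i=1: 259   i=2: 68   i=3: 295
  i=4: 244   i=5: 107
Match at i=5, j=10: k = 5·19 + 10 = 105.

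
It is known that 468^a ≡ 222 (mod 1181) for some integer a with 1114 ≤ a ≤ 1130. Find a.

Compute 468^1114 mod 1181 = 222, then multiply by 468 repeatedly:
  468^1114=222
Found 222 at exponent 1114.

1114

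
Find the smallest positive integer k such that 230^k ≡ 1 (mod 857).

The order of 230 must divide p − 1 = 856 = 2^3 · 107.
Divisors: 1, 2, 4, 8, 107, 214, 428, 856.
Check each in increasing order: 230^1 ≡ 230;  230^2 ≡ 623;  230^4 ≡ 765;  230^8 ≡ 751;  230^107 ≡ 351;  230^214 ≡ 650;  230^428 ≡ 856;  230^856 ≡ 1.
Smallest exponent giving 1 is 856.

856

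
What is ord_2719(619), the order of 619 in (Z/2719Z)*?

1359

The order of 619 must divide p − 1 = 2718 = 2 · 3^2 · 151.
Divisors: 1, 2, 3, 6, 9, 18, 151, 302, 453, 906, 1359, 2718.
Check each in increasing order: 619^1 ≡ 619;  619^2 ≡ 2501;  619^3 ≡ 1008;  619^6 ≡ 1877;  619^9 ≡ 2311;  619^18 ≡ 605;  619^151 ≡ 1497;  619^302 ≡ 553;  619^453 ≡ 1265;  619^906 ≡ 1453;  619^1359 ≡ 1.
Smallest exponent giving 1 is 1359.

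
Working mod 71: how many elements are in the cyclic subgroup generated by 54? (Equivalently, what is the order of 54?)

5

The order of 54 must divide p − 1 = 70 = 2 · 5 · 7.
Divisors: 1, 2, 5, 7, 10, 14, 35, 70.
Check each in increasing order: 54^1 ≡ 54;  54^2 ≡ 5;  54^5 ≡ 1.
Smallest exponent giving 1 is 5.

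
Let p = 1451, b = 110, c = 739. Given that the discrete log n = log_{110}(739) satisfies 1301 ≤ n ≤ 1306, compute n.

Compute 110^1301 mod 1451 = 995, then multiply by 110 repeatedly:
  110^1301=995  110^1302=625  110^1303=553  110^1304=1339  110^1305=739
Found 739 at exponent 1305.

1305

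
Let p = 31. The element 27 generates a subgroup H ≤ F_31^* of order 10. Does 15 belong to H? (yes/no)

yes

15 ∈ ⟨27⟩ iff 15^10 ≡ 1 (mod 31), since |⟨27⟩| = 10.
15^10 mod 31 = 1.
Since 1 = 1, 15 lies in the subgroup.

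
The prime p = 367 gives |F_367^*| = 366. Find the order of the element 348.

183

The order of 348 must divide p − 1 = 366 = 2 · 3 · 61.
Divisors: 1, 2, 3, 6, 61, 122, 183, 366.
Check each in increasing order: 348^1 ≡ 348;  348^2 ≡ 361;  348^3 ≡ 114;  348^6 ≡ 151;  348^61 ≡ 283;  348^122 ≡ 83;  348^183 ≡ 1.
Smallest exponent giving 1 is 183.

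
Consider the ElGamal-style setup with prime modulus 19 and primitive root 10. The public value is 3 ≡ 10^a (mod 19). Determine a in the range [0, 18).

5

Successive powers of 10 modulo 19:
  10^0=1  10^1=10  10^2=5  10^3=12  10^4=6  10^5=3
So 10^5 ≡ 3 (mod 19), giving a = 5.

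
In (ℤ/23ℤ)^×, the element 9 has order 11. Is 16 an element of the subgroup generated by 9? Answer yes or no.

yes

⟨9⟩ has order 11; its elements mod 23 are {1, 2, 3, 4, 6, 8, 9, 12, 13, 16, 18}.
16 is in this set.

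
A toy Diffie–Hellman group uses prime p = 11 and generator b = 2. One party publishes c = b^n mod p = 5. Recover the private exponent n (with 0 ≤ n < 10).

Successive powers of 2 modulo 11:
  2^0=1  2^1=2  2^2=4  2^3=8  2^4=5
So 2^4 ≡ 5 (mod 11), giving n = 4.

4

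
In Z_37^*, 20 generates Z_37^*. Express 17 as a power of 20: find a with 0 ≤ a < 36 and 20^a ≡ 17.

Successive powers of 20 modulo 37:
  20^0=1  20^1=20  20^2=30  20^3=8  20^4=12  20^5=18
  20^6=27  20^7=22  20^8=33  20^9=31  20^10=28  20^11=5
  20^12=26  20^13=2  20^14=3  20^15=23  20^16=16  20^17=24
  20^18=36  20^19=17
So 20^19 ≡ 17 (mod 37), giving a = 19.

19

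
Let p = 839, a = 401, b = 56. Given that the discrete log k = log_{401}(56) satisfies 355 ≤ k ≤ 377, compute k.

Compute 401^355 mod 839 = 728, then multiply by 401 repeatedly:
  401^355=728  401^356=795  401^357=814  401^358=43  401^359=463
  401^360=244  401^361=520  401^362=448  401^363=102  401^364=630
  401^365=91  401^366=414  401^367=731  401^368=320  401^369=792
  401^370=450  401^371=65  401^372=56
Found 56 at exponent 372.

372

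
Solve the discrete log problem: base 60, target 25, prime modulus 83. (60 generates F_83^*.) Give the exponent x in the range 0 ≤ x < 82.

46

Baby-step giant-step with m = ceil(sqrt(82)) = 10.
Baby table (60^j mod 83 for j=0..9):
  0:1  1:60  2:31  3:34  4:48  5:58  6:77  7:55
  8:63  9:45
Giant step factor: 60^(-10) ≡ 17 (mod 83).
Scan 25·17^i mod 83 for i = 0, 1, …:
  i=0: 25   i=1: 10   i=2: 4   i=3: 68
  i=4: 77
Match at i=4, j=6: x = 4·10 + 6 = 46.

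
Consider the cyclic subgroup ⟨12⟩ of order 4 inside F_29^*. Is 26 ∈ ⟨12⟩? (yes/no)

26 ∈ ⟨12⟩ iff 26^4 ≡ 1 (mod 29), since |⟨12⟩| = 4.
26^4 mod 29 = 23.
Since 23 ≠ 1, 26 does not lie in the subgroup.

no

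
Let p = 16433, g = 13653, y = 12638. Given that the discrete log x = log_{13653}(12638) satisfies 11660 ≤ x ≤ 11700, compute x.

Compute 13653^11660 mod 16433 = 1467, then multiply by 13653 repeatedly:
  13653^11660=1467  13653^11661=13557  13653^11662=8842  13653^11663=3008  13653^11664=2157
  13653^11665=1585  13653^11666=14177  13653^11667=10707  13653^11668=11136  13653^11669=1692
  13653^11670=12511  13653^11671=8081  13653^11672=15164  13653^11673=11158  13653^11674=6264
  13653^11675=5060  13653^11676=16281  13653^11677=11735  13653^11678=12638
Found 12638 at exponent 11678.

11678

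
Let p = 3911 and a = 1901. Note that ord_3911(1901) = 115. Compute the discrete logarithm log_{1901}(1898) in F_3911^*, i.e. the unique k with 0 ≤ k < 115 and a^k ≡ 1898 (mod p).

28

Successive powers of 1901 modulo 3911:
  1901^0=1  1901^1=1901  1901^2=37  1901^3=3850  1901^4=1369  1901^5=1654
  1901^6=3721  1901^7=2533  1901^8=792  1901^9=3768  1901^10=1927  1901^11=2531
  1901^12=901  1901^13=3694  1901^14=2049  1901^15=3704  1901^16=1504  1901^17=163
  1901^18=894  1901^19=2120  1901^20=1790  1901^21=220  1901^22=3654  1901^23=318
  1901^24=2224  1901^25=33  1901^26=157  1901^27=1221  1901^28=1898
So 1901^28 ≡ 1898 (mod 3911), giving k = 28.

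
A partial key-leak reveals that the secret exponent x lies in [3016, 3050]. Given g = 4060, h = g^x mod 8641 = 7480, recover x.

3034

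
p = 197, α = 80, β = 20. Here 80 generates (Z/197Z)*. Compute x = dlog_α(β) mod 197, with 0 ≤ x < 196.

Baby-step giant-step with m = ceil(sqrt(196)) = 14.
Baby table (80^j mod 197 for j=0..13):
  0:1  1:80  2:96  3:194  4:154  5:106  6:9  7:129
  8:76  9:170  10:7  11:166  12:81  13:176
Giant step factor: 80^(-14) ≡ 161 (mod 197).
Scan 20·161^i mod 197 for i = 0, 1, …:
  i=0: 20   i=1: 68   i=2: 113   i=3: 69
  i=4: 77   i=5: 183   i=6: 110   i=7: 177
  i=8: 129
Match at i=8, j=7: x = 8·14 + 7 = 119.

119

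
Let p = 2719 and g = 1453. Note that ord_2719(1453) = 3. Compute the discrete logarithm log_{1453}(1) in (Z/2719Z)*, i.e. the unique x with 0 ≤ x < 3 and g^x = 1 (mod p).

0

Successive powers of 1453 modulo 2719:
  1453^0=1
So 1453^0 ≡ 1 (mod 2719), giving x = 0.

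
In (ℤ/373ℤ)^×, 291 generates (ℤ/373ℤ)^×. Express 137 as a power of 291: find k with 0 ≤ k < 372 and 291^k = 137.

282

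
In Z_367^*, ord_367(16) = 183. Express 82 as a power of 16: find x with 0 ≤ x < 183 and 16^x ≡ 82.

116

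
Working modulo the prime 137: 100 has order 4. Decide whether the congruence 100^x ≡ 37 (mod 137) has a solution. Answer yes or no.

37 ∈ ⟨100⟩ iff 37^4 ≡ 1 (mod 137), since |⟨100⟩| = 4.
37^4 mod 137 = 1.
Since 1 = 1, 37 lies in the subgroup.

yes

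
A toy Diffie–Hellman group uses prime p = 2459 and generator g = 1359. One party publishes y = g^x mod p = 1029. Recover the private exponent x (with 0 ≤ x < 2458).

Baby-step giant-step with m = ceil(sqrt(2458)) = 50.
Baby table (1359^j mod 2459 for j=0..49):
  0:1  1:1359  2:172  3:143  4:76  5:6  6:777  7:1032
  8:858  9:456  10:36  11:2203  12:1274  13:230  14:277  15:216
  16:923  17:267  18:1380  19:1662  20:1296  21:620  22:1602  23:903
  24:136  25:399  26:1261  27:2235  28:500  29:816  30:2394  31:189
  32:1115  33:541  34:2437  35:2069  36:1134  37:1772  38:787  39:2327
  40:119  41:1886  42:796  43:2263  44:1667  45:714  46:1480  47:2317
  48:1283  49:166
Giant step factor: 1359^(-50) ≡ 958 (mod 2459).
Scan 1029·958^i mod 2459 for i = 0, 1, …:
  i=0: 1029   i=1: 2182   i=2: 206   i=3: 628
  i=4: 1628   i=5: 618   i=6: 1884   i=7: 2425
  i=8: 1854   i=9: 734     …   i=24: 1314
  i=25: 2263
Match at i=25, j=43: x = 25·50 + 43 = 1293.

1293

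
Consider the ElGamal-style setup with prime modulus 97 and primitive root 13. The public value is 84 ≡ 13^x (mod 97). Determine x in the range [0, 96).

Baby-step giant-step with m = ceil(sqrt(96)) = 10.
Baby table (13^j mod 97 for j=0..9):
  0:1  1:13  2:72  3:63  4:43  5:74  6:89  7:90
  8:6  9:78
Giant step factor: 13^(-10) ≡ 86 (mod 97).
Scan 84·86^i mod 97 for i = 0, 1, …:
  i=0: 84   i=1: 46   i=2: 76   i=3: 37
  i=4: 78
Match at i=4, j=9: x = 4·10 + 9 = 49.

49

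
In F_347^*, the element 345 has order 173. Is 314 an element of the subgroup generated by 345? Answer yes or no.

no

314 ∈ ⟨345⟩ iff 314^173 ≡ 1 (mod 347), since |⟨345⟩| = 173.
314^173 mod 347 = 346.
Since 346 ≠ 1, 314 does not lie in the subgroup.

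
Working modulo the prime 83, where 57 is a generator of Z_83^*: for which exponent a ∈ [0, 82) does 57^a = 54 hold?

79

Baby-step giant-step with m = ceil(sqrt(82)) = 10.
Baby table (57^j mod 83 for j=0..9):
  0:1  1:57  2:12  3:20  4:61  5:74  6:68  7:58
  8:69  9:32
Giant step factor: 57^(-10) ≡ 41 (mod 83).
Scan 54·41^i mod 83 for i = 0, 1, …:
  i=0: 54   i=1: 56   i=2: 55   i=3: 14
  i=4: 76   i=5: 45   i=6: 19   i=7: 32
Match at i=7, j=9: a = 7·10 + 9 = 79.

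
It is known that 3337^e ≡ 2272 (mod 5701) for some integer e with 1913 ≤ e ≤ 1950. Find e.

1934

Compute 3337^1913 mod 5701 = 1184, then multiply by 3337 repeatedly:
  3337^1913=1184  3337^1914=215  3337^1915=4830  3337^1916=983  3337^1917=2196
  3337^1918=2267  3337^1919=5453  3337^1920=4770  3337^1921=298  3337^1922=2452
  3337^1923=1389  3337^1924=180  3337^1925=2055  3337^1926=4933  3337^1927=2634
  3337^1928=4417  3337^1929=2444  3337^1930=3198  3337^1931=5155  3337^1932=2318
  3337^1933=4610  3337^1934=2272
Found 2272 at exponent 1934.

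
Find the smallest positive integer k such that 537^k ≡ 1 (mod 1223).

The order of 537 must divide p − 1 = 1222 = 2 · 13 · 47.
Divisors: 1, 2, 13, 26, 47, 94, 611, 1222.
Check each in increasing order: 537^1 ≡ 537;  537^2 ≡ 964;  537^13 ≡ 123;  537^26 ≡ 453;  537^47 ≡ 1222;  537^94 ≡ 1.
Smallest exponent giving 1 is 94.

94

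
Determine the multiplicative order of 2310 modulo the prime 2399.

2398

The order of 2310 must divide p − 1 = 2398 = 2 · 11 · 109.
Divisors: 1, 2, 11, 22, 109, 218, 1199, 2398.
Check each in increasing order: 2310^1 ≡ 2310;  2310^2 ≡ 724;  2310^11 ≡ 1198;  2310^22 ≡ 602;  2310^109 ≡ 518;  2310^218 ≡ 2035;  2310^1199 ≡ 2398;  2310^2398 ≡ 1.
Smallest exponent giving 1 is 2398.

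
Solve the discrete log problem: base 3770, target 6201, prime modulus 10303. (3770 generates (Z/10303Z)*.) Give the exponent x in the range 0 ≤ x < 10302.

Baby-step giant-step with m = ceil(sqrt(10302)) = 102.
Baby table (3770^j mod 10303 for j=0..101):
  0:1  1:3770  2:5063  3:6354  4:105  5:4336  6:6162  7:7778
  8:722  9:1948  10:8224  11:2753  12:3689  13:8783  14:8371  15:581
  16:6134  17:5248  18:3200  19:9490  20:5284  21:4981  22:6304  23:7362
  24:8761  25:7855  26:2528  27:285  28:2938  29:535  30:7865  31:9319
  32:9703  33:4660  34:1585  35:10013  36:9121  37:5059  38:1577  39:459
  40:9829  41:5742  42:737  43:6983  44:1745  45:5336  46:5264  47:1702
  48:8074  49:3918  50:6661  51:3559  52:2924  53:9573  54:9104  55:2787
  56:8233  57:5774  58:8044  59:4151  60:9316  61:8696  62:10077  63:3129
  64:9698  65:6416  66:7179  67:9152  68:8596  69:3985  70:1676  71:2781
  72:6219  73:6305  74:829  75:3521  76:3906  77:2633  78:4621  79:9100
  80:8313  81:8587  82:964  83:7624  84:7413  85:5274  86:8493  87:7189
  88:5640  89:7711  90:5707  91:2726  92:4929  93:6021  94:1661  95:8049
  96:2395  97:3722  98:9557  99:299  100:4203  101:9599
Giant step factor: 3770^(-102) ≡ 8106 (mod 10303).
Scan 6201·8106^i mod 10303 for i = 0, 1, …:
  i=0: 6201   i=1: 7272   i=2: 3369   i=3: 6164
  i=4: 6137   i=5: 3638   i=6: 2442   i=7: 2789
  i=8: 2852   i=9: 8683     …   i=65: 6560
  i=66: 1577
Match at i=66, j=38: x = 66·102 + 38 = 6770.

6770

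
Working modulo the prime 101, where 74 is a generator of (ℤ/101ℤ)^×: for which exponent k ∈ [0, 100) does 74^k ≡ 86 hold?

99

Baby-step giant-step with m = ceil(sqrt(100)) = 10.
Baby table (74^j mod 101 for j=0..9):
  0:1  1:74  2:22  3:12  4:80  5:62  6:43  7:51
  8:37  9:11
Giant step factor: 74^(-10) ≡ 17 (mod 101).
Scan 86·17^i mod 101 for i = 0, 1, …:
  i=0: 86   i=1: 48   i=2: 8   i=3: 35
  i=4: 90   i=5: 15   i=6: 53   i=7: 93
  i=8: 66   i=9: 11
Match at i=9, j=9: k = 9·10 + 9 = 99.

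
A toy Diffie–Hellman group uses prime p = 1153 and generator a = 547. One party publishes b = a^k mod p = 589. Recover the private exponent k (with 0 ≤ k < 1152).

Baby-step giant-step with m = ceil(sqrt(1152)) = 34.
Baby table (547^j mod 1153 for j=0..33):
  0:1  1:547  2:582  3:126  4:895  5:693  6:887  7:929
  8:843  9:1074  10:601  11:142  12:423  13:781  14:597  15:260
  16:401  17:277  18:476  19:947  20:312  21:20  22:563  23:110
  24:214  25:605  26:24  27:445  28:132  29:718  30:726  31:490
  32:534  33:389
Giant step factor: 547^(-34) ≡ 201 (mod 1153).
Scan 589·201^i mod 1153 for i = 0, 1, …:
  i=0: 589   i=1: 783   i=2: 575   i=3: 275
  i=4: 1084   i=5: 1120   i=6: 285   i=7: 788
  i=8: 427   i=9: 505     …   i=24: 276
  i=25: 132
Match at i=25, j=28: k = 25·34 + 28 = 878.

878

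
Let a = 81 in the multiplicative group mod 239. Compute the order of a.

119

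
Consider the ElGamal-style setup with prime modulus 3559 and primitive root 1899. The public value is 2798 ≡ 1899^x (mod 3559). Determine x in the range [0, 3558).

12

Baby-step giant-step with m = ceil(sqrt(3558)) = 60.
Baby table (1899^j mod 3559 for j=0..59):
  0:1  1:1899  2:934  3:1284  4:401  5:3432  6:839  7:2388
  8:646  9:2458  10:1893  11:217  12:2798  13:3374  14:1026  15:1601
  16:913  17:554  18:2141  19:1381  20:3095  21:1496  22:822  23:2136
  24:2563  25:1984  26:2194  27:2376  28:2771  29:1927  30:721  31:2523
  32:763  33:424  34:842  35:967  36:3448  37:2751  38:3096  39:3395
  40:1756  41:3420  42:2964  43:1857  44:3033  45:1205  46:3417  47:826
  48:2614  49:2740  50:2  51:239  52:1868  53:2568  54:802  55:3305
  56:1678  57:1217  58:1292  59:1357
Giant step factor: 1899^(-60) ≡ 439 (mod 3559).
Scan 2798·439^i mod 3559 for i = 0, 1, …:
  i=0: 2798
Match at i=0, j=12: x = 0·60 + 12 = 12.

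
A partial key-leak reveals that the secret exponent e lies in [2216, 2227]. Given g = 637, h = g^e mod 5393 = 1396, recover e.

2218

Compute 637^2216 mod 5393 = 3727, then multiply by 637 repeatedly:
  637^2216=3727  637^2217=1179  637^2218=1396
Found 1396 at exponent 2218.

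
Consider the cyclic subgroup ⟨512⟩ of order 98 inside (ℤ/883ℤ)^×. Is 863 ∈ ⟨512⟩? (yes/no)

no

863 ∈ ⟨512⟩ iff 863^98 ≡ 1 (mod 883), since |⟨512⟩| = 98.
863^98 mod 883 = 337.
Since 337 ≠ 1, 863 does not lie in the subgroup.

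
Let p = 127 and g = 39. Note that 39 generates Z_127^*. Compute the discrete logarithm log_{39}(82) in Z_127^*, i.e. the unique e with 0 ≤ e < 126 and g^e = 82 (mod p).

Baby-step giant-step with m = ceil(sqrt(126)) = 12.
Baby table (39^j mod 127 for j=0..11):
  0:1  1:39  2:124  3:10  4:9  5:97  6:100  7:90
  8:81  9:111  10:11  11:48
Giant step factor: 39^(-12) ≡ 50 (mod 127).
Scan 82·50^i mod 127 for i = 0, 1, …:
  i=0: 82   i=1: 36   i=2: 22   i=3: 84
  i=4: 9
Match at i=4, j=4: e = 4·12 + 4 = 52.

52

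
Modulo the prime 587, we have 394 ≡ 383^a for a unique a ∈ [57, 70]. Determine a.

63

Compute 383^57 mod 587 = 408, then multiply by 383 repeatedly:
  383^57=408  383^58=122  383^59=353  383^60=189  383^61=186
  383^62=211  383^63=394
Found 394 at exponent 63.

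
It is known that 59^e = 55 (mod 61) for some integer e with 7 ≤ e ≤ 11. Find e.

Compute 59^7 mod 61 = 55, then multiply by 59 repeatedly:
  59^7=55
Found 55 at exponent 7.

7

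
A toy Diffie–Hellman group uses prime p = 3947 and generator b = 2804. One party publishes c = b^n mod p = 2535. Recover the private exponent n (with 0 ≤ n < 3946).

1233

Baby-step giant-step with m = ceil(sqrt(3946)) = 63.
Baby table (2804^j mod 3947 for j=0..62):
  0:1  1:2804  2:3939  3:1250  4:64  5:1841  6:3435  7:1060
  8:149  9:3361  10:2755  11:741  12:1642  13:1966  14:2652  15:60
  16:2466  17:3467  18:7  19:3840  20:3891  21:856  22:448  23:1046
  24:363  25:3473  26:1043  27:3792  28:3497  29:1240  30:3600  31:1921
  32:2776  33:420  34:1474  35:587  36:49  37:3198  38:3555  39:2045
  40:3136  41:3375  42:2541  43:629  44:3354  45:2862  46:797  47:786
  48:1518  49:1606  50:3644  51:2940  52:2424  53:162  54:343  55:2651
  56:1203  57:2474  58:2217  59:3890  60:1999  61:456  62:3743
Giant step factor: 2804^(-63) ≡ 3881 (mod 3947).
Scan 2535·3881^i mod 3947 for i = 0, 1, …:
  i=0: 2535   i=1: 2411   i=2: 2701   i=3: 3296
  i=4: 3496   i=5: 2137   i=6: 1050   i=7: 1746
  i=8: 3174   i=9: 3654     …   i=18: 2810
  i=19: 49
Match at i=19, j=36: n = 19·63 + 36 = 1233.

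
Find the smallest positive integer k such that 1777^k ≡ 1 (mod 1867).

1866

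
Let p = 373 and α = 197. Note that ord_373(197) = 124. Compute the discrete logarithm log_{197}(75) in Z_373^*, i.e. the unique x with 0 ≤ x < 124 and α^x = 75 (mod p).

Baby-step giant-step with m = ceil(sqrt(124)) = 12.
Baby table (197^j mod 373 for j=0..11):
  0:1  1:197  2:17  3:365  4:289  5:237  6:64  7:299
  8:342  9:234  10:219  11:248
Giant step factor: 197^(-12) ≡ 213 (mod 373).
Scan 75·213^i mod 373 for i = 0, 1, …:
  i=0: 75   i=1: 309   i=2: 169   i=3: 189
  i=4: 346   i=5: 217   i=6: 342
Match at i=6, j=8: x = 6·12 + 8 = 80.

80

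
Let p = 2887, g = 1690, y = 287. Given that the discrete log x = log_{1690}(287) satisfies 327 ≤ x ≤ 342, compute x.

331

Compute 1690^327 mod 2887 = 1292, then multiply by 1690 repeatedly:
  1690^327=1292  1690^328=908  1690^329=1523  1690^330=1553  1690^331=287
Found 287 at exponent 331.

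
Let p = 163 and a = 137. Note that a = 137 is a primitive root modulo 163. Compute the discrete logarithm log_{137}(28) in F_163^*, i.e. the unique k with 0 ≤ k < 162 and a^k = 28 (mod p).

Successive powers of 137 modulo 163:
  137^0=1  137^1=137  137^2=24  137^3=28
So 137^3 ≡ 28 (mod 163), giving k = 3.

3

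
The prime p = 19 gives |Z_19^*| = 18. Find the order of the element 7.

3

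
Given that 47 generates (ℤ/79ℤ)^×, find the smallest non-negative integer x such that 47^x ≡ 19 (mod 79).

64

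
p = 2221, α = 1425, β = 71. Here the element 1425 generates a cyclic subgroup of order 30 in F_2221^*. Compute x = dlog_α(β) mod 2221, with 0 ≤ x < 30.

6

Successive powers of 1425 modulo 2221:
  1425^0=1  1425^1=1425  1425^2=631  1425^3=1891  1425^4=602  1425^5=544
  1425^6=71
So 1425^6 ≡ 71 (mod 2221), giving x = 6.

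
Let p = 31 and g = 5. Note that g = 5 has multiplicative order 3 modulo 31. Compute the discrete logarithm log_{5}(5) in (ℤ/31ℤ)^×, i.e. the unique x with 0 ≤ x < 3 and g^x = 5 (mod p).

1

Successive powers of 5 modulo 31:
  5^0=1  5^1=5
So 5^1 ≡ 5 (mod 31), giving x = 1.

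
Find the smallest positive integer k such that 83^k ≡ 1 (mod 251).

The order of 83 must divide p − 1 = 250 = 2 · 5^3.
Divisors: 1, 2, 5, 10, 25, 50, 125, 250.
Check each in increasing order: 83^1 ≡ 83;  83^2 ≡ 112;  83^5 ≡ 4;  83^10 ≡ 16;  83^25 ≡ 20;  83^50 ≡ 149;  83^125 ≡ 1.
Smallest exponent giving 1 is 125.

125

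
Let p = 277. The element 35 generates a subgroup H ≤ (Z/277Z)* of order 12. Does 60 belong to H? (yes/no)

60 ∈ ⟨35⟩ iff 60^12 ≡ 1 (mod 277), since |⟨35⟩| = 12.
60^12 mod 277 = 1.
Since 1 = 1, 60 lies in the subgroup.

yes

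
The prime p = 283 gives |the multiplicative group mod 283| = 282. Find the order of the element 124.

282

The order of 124 must divide p − 1 = 282 = 2 · 3 · 47.
Divisors: 1, 2, 3, 6, 47, 94, 141, 282.
Check each in increasing order: 124^1 ≡ 124;  124^2 ≡ 94;  124^3 ≡ 53;  124^6 ≡ 262;  124^47 ≡ 239;  124^94 ≡ 238;  124^141 ≡ 282;  124^282 ≡ 1.
Smallest exponent giving 1 is 282.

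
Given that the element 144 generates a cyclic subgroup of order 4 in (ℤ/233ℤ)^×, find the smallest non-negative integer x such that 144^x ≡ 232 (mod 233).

2

Successive powers of 144 modulo 233:
  144^0=1  144^1=144  144^2=232
So 144^2 ≡ 232 (mod 233), giving x = 2.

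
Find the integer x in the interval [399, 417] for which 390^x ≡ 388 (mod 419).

412

Compute 390^399 mod 419 = 406, then multiply by 390 repeatedly:
  390^399=406  390^400=377  390^401=380  390^402=293  390^403=302
  390^404=41  390^405=68  390^406=123  390^407=204  390^408=369
  390^409=193  390^410=269  390^411=160  390^412=388
Found 388 at exponent 412.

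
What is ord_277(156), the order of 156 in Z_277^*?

69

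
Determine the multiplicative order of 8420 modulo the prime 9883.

4941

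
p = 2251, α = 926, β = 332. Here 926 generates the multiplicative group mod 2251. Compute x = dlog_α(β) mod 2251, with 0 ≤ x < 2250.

515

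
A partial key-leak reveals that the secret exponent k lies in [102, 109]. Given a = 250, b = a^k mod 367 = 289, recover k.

104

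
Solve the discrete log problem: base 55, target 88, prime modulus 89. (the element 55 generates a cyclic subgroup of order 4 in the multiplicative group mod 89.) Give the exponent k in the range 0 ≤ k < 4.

Successive powers of 55 modulo 89:
  55^0=1  55^1=55  55^2=88
So 55^2 ≡ 88 (mod 89), giving k = 2.

2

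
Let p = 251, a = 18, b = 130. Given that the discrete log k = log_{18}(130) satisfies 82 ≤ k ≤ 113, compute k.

Compute 18^82 mod 251 = 105, then multiply by 18 repeatedly:
  18^82=105  18^83=133  18^84=135  18^85=171  18^86=66
  18^87=184  18^88=49  18^89=129  18^90=63  18^91=130
Found 130 at exponent 91.

91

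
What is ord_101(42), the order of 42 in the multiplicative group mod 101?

100

The order of 42 must divide p − 1 = 100 = 2^2 · 5^2.
Divisors: 1, 2, 4, 5, 10, 20, 25, 50, 100.
Check each in increasing order: 42^1 ≡ 42;  42^2 ≡ 47;  42^4 ≡ 88;  42^5 ≡ 60;  42^10 ≡ 65;  42^20 ≡ 84;  42^25 ≡ 91;  42^50 ≡ 100;  42^100 ≡ 1.
Smallest exponent giving 1 is 100.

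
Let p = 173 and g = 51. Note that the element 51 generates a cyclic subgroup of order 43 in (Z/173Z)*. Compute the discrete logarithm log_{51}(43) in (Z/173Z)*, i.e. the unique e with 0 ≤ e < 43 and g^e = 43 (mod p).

6

Baby-step giant-step with m = ceil(sqrt(43)) = 7.
Baby table (51^j mod 173 for j=0..6):
  0:1  1:51  2:6  3:133  4:36  5:106  6:43
Giant step factor: 51^(-7) ≡ 139 (mod 173).
Scan 43·139^i mod 173 for i = 0, 1, …:
  i=0: 43
Match at i=0, j=6: e = 0·7 + 6 = 6.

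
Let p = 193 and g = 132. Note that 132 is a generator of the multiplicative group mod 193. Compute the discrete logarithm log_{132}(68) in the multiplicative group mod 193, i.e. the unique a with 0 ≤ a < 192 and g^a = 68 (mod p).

45

Baby-step giant-step with m = ceil(sqrt(192)) = 14.
Baby table (132^j mod 193 for j=0..13):
  0:1  1:132  2:54  3:180  4:21  5:70  6:169  7:113
  8:55  9:119  10:75  11:57  12:190  13:183
Giant step factor: 132^(-14) ≡ 137 (mod 193).
Scan 68·137^i mod 193 for i = 0, 1, …:
  i=0: 68   i=1: 52   i=2: 176   i=3: 180
Match at i=3, j=3: a = 3·14 + 3 = 45.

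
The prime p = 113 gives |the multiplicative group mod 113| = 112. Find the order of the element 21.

112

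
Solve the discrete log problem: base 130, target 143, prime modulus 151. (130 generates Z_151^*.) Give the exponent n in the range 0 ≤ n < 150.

Baby-step giant-step with m = ceil(sqrt(150)) = 13.
Baby table (130^j mod 151 for j=0..12):
  0:1  1:130  2:139  3:101  4:144  5:147  6:84  7:48
  8:49  9:28  10:16  11:117  12:110
Giant step factor: 130^(-13) ≡ 104 (mod 151).
Scan 143·104^i mod 151 for i = 0, 1, …:
  i=0: 143   i=1: 74   i=2: 146   i=3: 84
Match at i=3, j=6: n = 3·13 + 6 = 45.

45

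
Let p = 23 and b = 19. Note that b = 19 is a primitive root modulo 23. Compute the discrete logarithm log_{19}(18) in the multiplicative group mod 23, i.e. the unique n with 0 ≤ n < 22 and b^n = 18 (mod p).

Successive powers of 19 modulo 23:
  19^0=1  19^1=19  19^2=16  19^3=5  19^4=3  19^5=11
  19^6=2  19^7=15  19^8=9  19^9=10  19^10=6  19^11=22
  19^12=4  19^13=7  19^14=18
So 19^14 ≡ 18 (mod 23), giving n = 14.

14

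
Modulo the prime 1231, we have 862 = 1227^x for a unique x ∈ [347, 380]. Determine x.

Compute 1227^347 mod 1231 = 862, then multiply by 1227 repeatedly:
  1227^347=862
Found 862 at exponent 347.

347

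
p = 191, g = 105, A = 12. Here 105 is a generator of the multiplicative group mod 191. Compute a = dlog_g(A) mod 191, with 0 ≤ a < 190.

172

Baby-step giant-step with m = ceil(sqrt(190)) = 14.
Baby table (105^j mod 191 for j=0..13):
  0:1  1:105  2:138  3:165  4:135  5:41  6:103  7:119
  8:80  9:187  10:153  11:21  12:104  13:33
Giant step factor: 105^(-14) ≡ 92 (mod 191).
Scan 12·92^i mod 191 for i = 0, 1, …:
  i=0: 12   i=1: 149   i=2: 147   i=3: 154
  i=4: 34   i=5: 72   i=6: 130   i=7: 118
  i=8: 160   i=9: 13   i=10: 50   i=11: 16
  i=12: 135
Match at i=12, j=4: a = 12·14 + 4 = 172.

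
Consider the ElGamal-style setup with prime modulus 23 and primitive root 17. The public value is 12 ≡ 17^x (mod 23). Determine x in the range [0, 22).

Successive powers of 17 modulo 23:
  17^0=1  17^1=17  17^2=13  17^3=14  17^4=8  17^5=21
  17^6=12
So 17^6 ≡ 12 (mod 23), giving x = 6.

6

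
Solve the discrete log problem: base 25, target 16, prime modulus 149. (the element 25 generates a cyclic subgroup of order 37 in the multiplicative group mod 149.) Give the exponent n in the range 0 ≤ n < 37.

5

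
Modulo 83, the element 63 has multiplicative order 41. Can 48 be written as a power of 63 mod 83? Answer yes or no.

yes

48 ∈ ⟨63⟩ iff 48^41 ≡ 1 (mod 83), since |⟨63⟩| = 41.
48^41 mod 83 = 1.
Since 1 = 1, 48 lies in the subgroup.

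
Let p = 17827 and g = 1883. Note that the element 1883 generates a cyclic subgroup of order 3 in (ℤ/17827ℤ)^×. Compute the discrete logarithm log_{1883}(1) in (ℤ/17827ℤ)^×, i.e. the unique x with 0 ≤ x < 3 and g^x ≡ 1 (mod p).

Successive powers of 1883 modulo 17827:
  1883^0=1
So 1883^0 ≡ 1 (mod 17827), giving x = 0.

0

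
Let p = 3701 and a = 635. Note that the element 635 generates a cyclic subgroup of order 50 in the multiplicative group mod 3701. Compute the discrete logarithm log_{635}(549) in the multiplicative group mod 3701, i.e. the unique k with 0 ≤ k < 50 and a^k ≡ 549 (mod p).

30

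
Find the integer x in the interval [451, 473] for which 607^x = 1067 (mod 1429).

458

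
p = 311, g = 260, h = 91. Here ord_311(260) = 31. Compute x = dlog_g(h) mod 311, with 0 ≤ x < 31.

22

Successive powers of 260 modulo 311:
  260^0=1  260^1=260  260^2=113  260^3=146  260^4=18  260^5=15
  260^6=168  260^7=140  260^8=13  260^9=270  260^10=225  260^11=32
  260^12=234  260^13=195  260^14=7  260^15=265  260^16=169  260^17=89
  260^18=126  260^19=105  260^20=243  260^21=47  260^22=91
So 260^22 ≡ 91 (mod 311), giving x = 22.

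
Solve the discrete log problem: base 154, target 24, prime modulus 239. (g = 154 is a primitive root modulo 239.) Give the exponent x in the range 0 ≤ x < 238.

34

Baby-step giant-step with m = ceil(sqrt(238)) = 16.
Baby table (154^j mod 239 for j=0..15):
  0:1  1:154  2:55  3:105  4:157  5:39  6:31  7:233
  8:32  9:148  10:87  11:14  12:5  13:53  14:36  15:47
Giant step factor: 154^(-16) ≡ 116 (mod 239).
Scan 24·116^i mod 239 for i = 0, 1, …:
  i=0: 24   i=1: 155   i=2: 55
Match at i=2, j=2: x = 2·16 + 2 = 34.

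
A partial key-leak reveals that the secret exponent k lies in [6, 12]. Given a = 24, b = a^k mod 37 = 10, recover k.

Compute 24^6 mod 37 = 11, then multiply by 24 repeatedly:
  24^6=11  24^7=5  24^8=9  24^9=31  24^10=4
  24^11=22  24^12=10
Found 10 at exponent 12.

12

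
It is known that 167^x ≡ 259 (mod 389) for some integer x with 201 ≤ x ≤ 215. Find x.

Compute 167^201 mod 389 = 281, then multiply by 167 repeatedly:
  167^201=281  167^202=247  167^203=15  167^204=171  167^205=160
  167^206=268  167^207=21  167^208=6  167^209=224  167^210=64
  167^211=185  167^212=164  167^213=158  167^214=323  167^215=259
Found 259 at exponent 215.

215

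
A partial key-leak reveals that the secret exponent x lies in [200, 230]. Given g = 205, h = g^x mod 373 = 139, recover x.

Compute 205^200 mod 373 = 256, then multiply by 205 repeatedly:
  205^200=256  205^201=260  205^202=334  205^203=211  205^204=360
  205^205=319  205^206=120  205^207=355  205^208=40  205^209=367
  205^210=262  205^211=371  205^212=336  205^213=248  205^214=112
  205^215=207  205^216=286  205^217=69  205^218=344  205^219=23
  205^220=239  205^221=132  205^222=204  205^223=44  205^224=68
  205^225=139
Found 139 at exponent 225.

225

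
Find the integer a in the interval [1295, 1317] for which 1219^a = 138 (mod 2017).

1296

Compute 1219^1295 mod 2017 = 1941, then multiply by 1219 repeatedly:
  1219^1295=1941  1219^1296=138
Found 138 at exponent 1296.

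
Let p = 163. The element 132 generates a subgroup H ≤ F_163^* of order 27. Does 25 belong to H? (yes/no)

yes

25 ∈ ⟨132⟩ iff 25^27 ≡ 1 (mod 163), since |⟨132⟩| = 27.
25^27 mod 163 = 1.
Since 1 = 1, 25 lies in the subgroup.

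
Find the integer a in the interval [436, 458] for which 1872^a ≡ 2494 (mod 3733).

Compute 1872^436 mod 3733 = 2618, then multiply by 1872 repeatedly:
  1872^436=2618  1872^437=3200  1872^438=2668  1872^439=3475  1872^440=2314
  1872^441=1528  1872^442=938  1872^443=1426  1872^444=377  1872^445=207
  1872^446=3005  1872^447=3462  1872^448=376  1872^449=2068  1872^450=175
  1872^451=2829  1872^452=2494
Found 2494 at exponent 452.

452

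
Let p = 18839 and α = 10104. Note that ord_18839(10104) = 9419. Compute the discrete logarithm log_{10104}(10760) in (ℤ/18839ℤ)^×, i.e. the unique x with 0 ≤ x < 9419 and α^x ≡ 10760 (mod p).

8883

Baby-step giant-step with m = ceil(sqrt(9419)) = 98.
Baby table (10104^j mod 18839 for j=0..97):
  0:1  1:10104  2:2275  3:3020  4:13739  5:13104  6:2324  7:8302
  8:12180  9:10372  10:16170  11:9872  12:13022  13:2712  14:10142  15:9447
  16:14114  17:15465  18:7694  19:10462  20:2419  21:7393  22:2237  23:14687
  24:2645  25:11378  26:7734  27:164  28:18063  29:15159  30:5466  31:11355
  32:1410  33:4356  34:5120  35:586  36:5498  37:14420  38:17693  39:6801
  40:11471  41:5456  42:4510  43:16338  44:11834  45:18442  46:1419  47:1097
  48:6756  49:8927  50:16115  51:483  52:931  53:6163  54:8057  55:4609
  56:18167  57:10991  58:15998  59:5172  60:17341  61:10764  62:1909  63:16239
  64:10005  65:446  66:3863  67:16183  68:9351  69:4919  70:4294  71:359
  72:10248  73:6648  74:10357  75:15322  76:13425  77:5400  78:3856  79:1972
  80:12265  81:2618  82:2316  83:2826  84:12819  85:5051  86:453  87:18074
  88:13269  89:11652  90:6897  91:1827  92:16627  93:11845  94:16552  95:7605
  96:15478  97:7173
Giant step factor: 10104^(-98) ≡ 1142 (mod 18839).
Scan 10760·1142^i mod 18839 for i = 0, 1, …:
  i=0: 10760   i=1: 4892   i=2: 10320   i=3: 11065
  i=4: 14100   i=5: 13694   i=6: 2178   i=7: 528
  i=8: 128   i=9: 14303     …   i=89: 8114
  i=90: 16239
Match at i=90, j=63: x = 90·98 + 63 = 8883.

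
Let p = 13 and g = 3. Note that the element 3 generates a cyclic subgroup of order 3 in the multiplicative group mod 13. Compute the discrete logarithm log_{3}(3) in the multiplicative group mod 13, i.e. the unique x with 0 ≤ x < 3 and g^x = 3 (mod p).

Successive powers of 3 modulo 13:
  3^0=1  3^1=3
So 3^1 ≡ 3 (mod 13), giving x = 1.

1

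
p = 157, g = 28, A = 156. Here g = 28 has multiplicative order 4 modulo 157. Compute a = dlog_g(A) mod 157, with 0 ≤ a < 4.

Successive powers of 28 modulo 157:
  28^0=1  28^1=28  28^2=156
So 28^2 ≡ 156 (mod 157), giving a = 2.

2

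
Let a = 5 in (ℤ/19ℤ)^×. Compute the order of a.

The order of 5 must divide p − 1 = 18 = 2 · 3^2.
Divisors: 1, 2, 3, 6, 9, 18.
Check each in increasing order: 5^1 ≡ 5;  5^2 ≡ 6;  5^3 ≡ 11;  5^6 ≡ 7;  5^9 ≡ 1.
Smallest exponent giving 1 is 9.

9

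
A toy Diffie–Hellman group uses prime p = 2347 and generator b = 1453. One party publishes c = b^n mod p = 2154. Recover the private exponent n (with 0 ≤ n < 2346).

833

Baby-step giant-step with m = ceil(sqrt(2346)) = 49.
Baby table (1453^j mod 2347 for j=0..48):
  0:1  1:1453  2:1256  3:1349  4:352  5:2157  6:876  7:754
  8:1860  9:1183  10:895  11:197  12:2254  13:997  14:542  15:1281
  16:122  17:1241  18:677  19:288  20:698  21:290  22:1257  23:455
  24:1608  25:1159  26:1228  27:564  28:389  29:1937  30:408  31:1380
  32:802  33:1194  34:449  35:2278  36:664  37:175  38:799  39:1529
  40:1375  41:578  42:1955  43:745  44:518  45:1614  46:489  47:1723
  48:1617
Giant step factor: 1453^(-49) ≡ 1966 (mod 2347).
Scan 2154·1966^i mod 2347 for i = 0, 1, …:
  i=0: 2154   i=1: 776   i=2: 66   i=3: 671
  i=4: 172   i=5: 184   i=6: 306   i=7: 764
  i=8: 2291   i=9: 213     …   i=16: 154
  i=17: 1
Match at i=17, j=0: n = 17·49 + 0 = 833.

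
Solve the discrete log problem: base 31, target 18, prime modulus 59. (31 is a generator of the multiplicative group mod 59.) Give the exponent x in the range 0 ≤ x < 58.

21

Successive powers of 31 modulo 59:
  31^0=1  31^1=31  31^2=17  31^3=55  31^4=53  31^5=50
  31^6=16  31^7=24  31^8=36  31^9=54  31^10=22  31^11=33
  31^12=20  31^13=30  31^14=45  31^15=38  31^16=57  31^17=56
  31^18=25  31^19=8  31^20=12  31^21=18
So 31^21 ≡ 18 (mod 59), giving x = 21.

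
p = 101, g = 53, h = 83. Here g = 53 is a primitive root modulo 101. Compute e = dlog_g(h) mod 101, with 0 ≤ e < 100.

43

Baby-step giant-step with m = ceil(sqrt(100)) = 10.
Baby table (53^j mod 101 for j=0..9):
  0:1  1:53  2:82  3:3  4:58  5:44  6:9  7:73
  8:31  9:27
Giant step factor: 53^(-10) ≡ 6 (mod 101).
Scan 83·6^i mod 101 for i = 0, 1, …:
  i=0: 83   i=1: 94   i=2: 59   i=3: 51
  i=4: 3
Match at i=4, j=3: e = 4·10 + 3 = 43.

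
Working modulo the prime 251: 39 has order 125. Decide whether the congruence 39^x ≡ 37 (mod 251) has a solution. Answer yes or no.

37 ∈ ⟨39⟩ iff 37^125 ≡ 1 (mod 251), since |⟨39⟩| = 125.
37^125 mod 251 = 250.
Since 250 ≠ 1, 37 does not lie in the subgroup.

no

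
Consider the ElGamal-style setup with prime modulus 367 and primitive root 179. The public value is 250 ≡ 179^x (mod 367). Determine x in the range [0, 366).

Baby-step giant-step with m = ceil(sqrt(366)) = 20.
Baby table (179^j mod 367 for j=0..19):
  0:1  1:179  2:112  3:230  4:66  5:70  6:52  7:133
  8:319  9:216  10:129  11:337  12:135  13:310  14:73  15:222
  16:102  17:275  18:47  19:339
Giant step factor: 179^(-20) ≡ 67 (mod 367).
Scan 250·67^i mod 367 for i = 0, 1, …:
  i=0: 250   i=1: 235   i=2: 331   i=3: 157
  i=4: 243   i=5: 133
Match at i=5, j=7: x = 5·20 + 7 = 107.

107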